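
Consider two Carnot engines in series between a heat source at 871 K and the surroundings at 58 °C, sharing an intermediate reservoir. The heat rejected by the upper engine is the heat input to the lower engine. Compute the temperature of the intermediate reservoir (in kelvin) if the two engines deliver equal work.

T_m ≈ 601.1 K

T_C = 58 °C → 58 + 273.15 = 331.15 K.
For reversible stages Q_m = Q_H·(T_m/T_H). Setting W₁ = Q_H(1 − T_m/T_H) equal to W₂ = Q_m(1 − T_C/T_m) = Q_H·(T_m − T_C)/T_H gives T_H − T_m = T_m − T_C, so T_m = (T_H + T_C)/2 = (871.00 + 331.15)/2 = 601.1 K.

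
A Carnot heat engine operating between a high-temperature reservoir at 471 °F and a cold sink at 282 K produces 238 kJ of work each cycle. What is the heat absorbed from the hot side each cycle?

Q_H ≈ 524 kJ

T_H = 471 °F → (471 − 32) × 5/9 = 243.89 °C = 517.04 K.
η_rev = 1 − T_C/T_H = 1 − 282.00/517.04 = 0.4546.
Q_H = W/η = 238/0.4546 = 524 kJ.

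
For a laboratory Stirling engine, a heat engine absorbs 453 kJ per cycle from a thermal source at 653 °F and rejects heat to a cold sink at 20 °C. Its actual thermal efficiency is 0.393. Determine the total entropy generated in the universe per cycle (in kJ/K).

ΔS_univ ≈ 0.205 kJ/K

T_H = 653 °F → (653 − 32) × 5/9 = 345.00 °C = 618.15 K.
T_C = 20 °C → 20 + 273.15 = 293.15 K.
W = η·Q_H = 0.393 × 453 = 178.0 kJ, so Q_C = Q_H − W = 275.0 kJ.
The hot reservoir loses entropy Q_H/T_H = 453/618.15 = 0.7328 kJ/K; the cold reservoir gains Q_C/T_C = 275.0/293.15 = 0.9380 kJ/K.
ΔS_univ = −Q_H/T_H + Q_C/T_C = 0.205 kJ/K (> 0, since η = 0.393 < η_Carnot = 0.526).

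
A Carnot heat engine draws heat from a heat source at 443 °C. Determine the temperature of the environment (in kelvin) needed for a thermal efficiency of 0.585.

T_H = 443 °C → 443 + 273.15 = 716.15 K.
From η = 1 − T_C/T_H, T_C = T_H·(1 − η) = 716.15 × (1 − 0.585) = 297.2 K.

T_C ≈ 297.2 K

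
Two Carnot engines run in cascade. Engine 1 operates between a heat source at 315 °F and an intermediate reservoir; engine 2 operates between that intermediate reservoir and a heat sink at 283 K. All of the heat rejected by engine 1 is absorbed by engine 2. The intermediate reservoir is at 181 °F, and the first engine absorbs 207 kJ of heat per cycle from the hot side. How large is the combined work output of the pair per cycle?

T_H = 315 °F → (315 − 32) × 5/9 = 157.22 °C = 430.37 K.
Two reversible stages in series are equivalent to a single Carnot engine between T_H and T_C, so η_total = 1 − T_C/T_H = 1 − 283.00/430.37 = 0.3424.
W_total = η_total · Q_H = 0.3424 × 207 = 70.88 kJ.

W_total ≈ 70.88 kJ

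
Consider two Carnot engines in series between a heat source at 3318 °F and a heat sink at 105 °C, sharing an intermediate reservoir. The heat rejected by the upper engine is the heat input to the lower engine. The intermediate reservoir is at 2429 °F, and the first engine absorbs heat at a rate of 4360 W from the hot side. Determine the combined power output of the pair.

Ẇ_total ≈ 3574 W

T_H = 3318 °F → (3318 − 32) × 5/9 = 1825.56 °C = 2098.71 K.
T_C = 105 °C → 105 + 273.15 = 378.15 K.
Two reversible stages in series are equivalent to a single Carnot engine between T_H and T_C, so η_total = 1 − T_C/T_H = 1 − 378.15/2098.71 = 0.8198.
W_total = η_total · Q_H = 0.8198 × 4360 = 3574 W.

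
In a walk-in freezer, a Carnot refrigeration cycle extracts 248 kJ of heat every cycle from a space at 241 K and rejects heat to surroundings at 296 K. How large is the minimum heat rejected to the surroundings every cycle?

For a reversible cycle Q_H/Q_C = T_H/T_C, so Q_H = Q_C·T_H/T_C = 248 × 296.00/241.00 = 304.6 kJ.

Q_H ≈ 304.6 kJ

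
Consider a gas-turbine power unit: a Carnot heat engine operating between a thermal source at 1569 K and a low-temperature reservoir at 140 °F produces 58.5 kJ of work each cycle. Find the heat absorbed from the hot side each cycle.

Q_H ≈ 74.3 kJ

T_C = 140 °F → (140 − 32) × 5/9 = 60.00 °C = 333.15 K.
η_rev = 1 − T_C/T_H = 1 − 333.15/1569.00 = 0.7877.
Q_H = W/η = 58.5/0.7877 = 74.3 kJ.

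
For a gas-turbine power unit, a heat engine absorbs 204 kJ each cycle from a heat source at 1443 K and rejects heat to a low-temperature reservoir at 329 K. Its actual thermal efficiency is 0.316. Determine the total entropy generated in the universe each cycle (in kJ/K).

ΔS_univ ≈ 0.2827 kJ/K

W = η·Q_H = 0.316 × 204 = 64.46 kJ, so Q_C = Q_H − W = 139.5 kJ.
The hot reservoir loses entropy Q_H/T_H = 204/1443.00 = 0.1414 kJ/K; the cold reservoir gains Q_C/T_C = 139.5/329.00 = 0.4241 kJ/K.
ΔS_univ = −Q_H/T_H + Q_C/T_C = 0.2827 kJ/K (> 0, since η = 0.316 < η_Carnot = 0.772).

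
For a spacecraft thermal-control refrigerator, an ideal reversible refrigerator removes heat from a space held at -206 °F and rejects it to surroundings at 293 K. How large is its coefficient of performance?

COP_R ≈ 0.927

T_C = -206 °F → (-206 − 32) × 5/9 = -132.22 °C = 140.93 K.
Carnot COP: COP_R = T_C/(T_H − T_C) = 140.93/(293.00 − 140.93) = 0.927.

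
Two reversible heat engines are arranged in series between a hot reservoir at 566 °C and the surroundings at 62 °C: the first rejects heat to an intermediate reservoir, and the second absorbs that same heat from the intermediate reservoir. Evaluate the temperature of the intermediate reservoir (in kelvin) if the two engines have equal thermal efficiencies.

T_m ≈ 530 K

T_H = 566 °C → 566 + 273.15 = 839.15 K.
T_C = 62 °C → 62 + 273.15 = 335.15 K.
Equal efficiencies require 1 − T_m/T_H = 1 − T_C/T_m, i.e. T_m/T_H = T_C/T_m, so T_m = √(T_H·T_C) = √(839.15 × 335.15) = 530 K.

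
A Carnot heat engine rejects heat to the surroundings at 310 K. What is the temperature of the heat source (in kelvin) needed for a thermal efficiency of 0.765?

T_H ≈ 1319 K

From η = 1 − T_C/T_H, solving for T_H gives T_H = T_C/(1 − η) = 310.00/(1 − 0.765) = 1319 K.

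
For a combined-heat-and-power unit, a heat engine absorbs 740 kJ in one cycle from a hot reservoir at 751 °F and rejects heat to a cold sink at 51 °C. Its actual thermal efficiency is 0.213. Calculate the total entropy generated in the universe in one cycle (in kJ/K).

T_H = 751 °F → (751 − 32) × 5/9 = 399.44 °C = 672.59 K.
T_C = 51 °C → 51 + 273.15 = 324.15 K.
W = η·Q_H = 0.213 × 740 = 157.6 kJ, so Q_C = Q_H − W = 582.4 kJ.
The hot reservoir loses entropy Q_H/T_H = 740/672.59 = 1.100 kJ/K; the cold reservoir gains Q_C/T_C = 582.4/324.15 = 1.797 kJ/K.
ΔS_univ = −Q_H/T_H + Q_C/T_C = 0.6964 kJ/K (> 0, since η = 0.213 < η_Carnot = 0.518).

ΔS_univ ≈ 0.6964 kJ/K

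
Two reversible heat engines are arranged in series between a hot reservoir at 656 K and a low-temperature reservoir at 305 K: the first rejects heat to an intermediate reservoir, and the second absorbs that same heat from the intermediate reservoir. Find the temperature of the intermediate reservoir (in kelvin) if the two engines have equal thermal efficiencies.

T_m ≈ 447.3 K

Equal efficiencies require 1 − T_m/T_H = 1 − T_C/T_m, i.e. T_m/T_H = T_C/T_m, so T_m = √(T_H·T_C) = √(656.00 × 305.00) = 447.3 K.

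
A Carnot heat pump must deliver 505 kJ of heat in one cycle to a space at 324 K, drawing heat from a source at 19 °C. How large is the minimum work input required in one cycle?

W_in ≈ 49.6 kJ

T_C = 19 °C → 19 + 273.15 = 292.15 K.
The Carnot heat-pump COP is COP_HP = T_H/(T_H − T_C) = 324.00/31.85 = 10.1727.
W = Q_H/COP_HP = 505/10.1727 = 49.6 kJ.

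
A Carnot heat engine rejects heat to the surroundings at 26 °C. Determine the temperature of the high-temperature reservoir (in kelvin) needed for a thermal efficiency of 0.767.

T_C = 26 °C → 26 + 273.15 = 299.15 K.
From η = 1 − T_C/T_H, solving for T_H gives T_H = T_C/(1 − η) = 299.15/(1 − 0.767) = 1280 K.

T_H ≈ 1280 K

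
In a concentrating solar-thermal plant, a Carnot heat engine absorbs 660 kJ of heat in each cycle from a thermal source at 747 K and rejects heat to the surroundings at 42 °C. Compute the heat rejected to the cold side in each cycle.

Q_C ≈ 278 kJ

T_C = 42 °C → 42 + 273.15 = 315.15 K.
The Carnot efficiency is η = 1 − T_C/T_H = 1 − 315.15/747.00 = 0.5781.
For a reversible cycle Q_C/Q_H = T_C/T_H, so Q_C = 660 × 315.15/747.00 = 278 kJ.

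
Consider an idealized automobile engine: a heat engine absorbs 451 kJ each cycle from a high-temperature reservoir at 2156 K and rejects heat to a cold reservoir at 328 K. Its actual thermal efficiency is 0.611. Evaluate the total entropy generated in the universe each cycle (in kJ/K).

ΔS_univ ≈ 0.3257 kJ/K

W = η·Q_H = 0.611 × 451 = 275.6 kJ, so Q_C = Q_H − W = 175.4 kJ.
The hot reservoir loses entropy Q_H/T_H = 451/2156.00 = 0.2092 kJ/K; the cold reservoir gains Q_C/T_C = 175.4/328.00 = 0.5349 kJ/K.
ΔS_univ = −Q_H/T_H + Q_C/T_C = 0.3257 kJ/K (> 0, since η = 0.611 < η_Carnot = 0.848).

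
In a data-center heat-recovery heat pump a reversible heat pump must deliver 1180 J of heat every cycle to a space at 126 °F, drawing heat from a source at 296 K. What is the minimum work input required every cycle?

T_H = 126 °F → (126 − 32) × 5/9 = 52.22 °C = 325.37 K.
Reversible heating COP: COP_HP = T_H/(T_H − T_C) = 325.37/29.37 = 11.0775.
W = Q_H/COP_HP = 1180/11.0775 = 106.5 J.

W_in ≈ 106.5 J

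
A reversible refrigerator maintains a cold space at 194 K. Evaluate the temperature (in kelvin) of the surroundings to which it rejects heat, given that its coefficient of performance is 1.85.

COP_R = T_C/(T_H − T_C) ⇒ T_H = T_C·(1 + 1/COP_R) = 194.00 × (1 + 1/1.85) = 299 K.

T_H ≈ 299 K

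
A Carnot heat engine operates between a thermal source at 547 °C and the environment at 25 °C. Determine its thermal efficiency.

η ≈ 0.636

T_H = 547 °C → 547 + 273.15 = 820.15 K.
T_C = 25 °C → 25 + 273.15 = 298.15 K.
For a reversible engine, η = 1 − T_C/T_H = 1 − 298.15/820.15 = 0.636.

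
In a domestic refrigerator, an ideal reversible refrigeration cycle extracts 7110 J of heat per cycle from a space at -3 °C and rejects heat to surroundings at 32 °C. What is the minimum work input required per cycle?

W_in ≈ 921 J

T_H = 32 °C → 32 + 273.15 = 305.15 K.
T_C = -3 °C → -3 + 273.15 = 270.15 K.
Carnot COP: COP_R = T_C/(T_H − T_C) = 270.15/35.00 = 7.7186.
W = Q_C/COP_R = 7110/7.7186 = 921 J.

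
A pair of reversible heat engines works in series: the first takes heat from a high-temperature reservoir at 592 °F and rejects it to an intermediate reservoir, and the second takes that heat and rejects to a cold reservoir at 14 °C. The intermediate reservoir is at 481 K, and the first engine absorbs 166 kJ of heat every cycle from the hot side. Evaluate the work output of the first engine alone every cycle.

T_H = 592 °F → (592 − 32) × 5/9 = 311.11 °C = 584.26 K.
T_C = 14 °C → 14 + 273.15 = 287.15 K.
First-stage efficiency η₁ = 1 − T_m/T_H = 1 − 481.00/584.26 = 0.1767.
W₁ = η₁·Q_H = 0.1767 × 166 = 29.3 kJ.

W₁ ≈ 29.3 kJ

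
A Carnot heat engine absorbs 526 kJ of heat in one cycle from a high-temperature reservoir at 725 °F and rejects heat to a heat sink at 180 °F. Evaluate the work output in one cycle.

T_H = 725 °F → (725 − 32) × 5/9 = 385.00 °C = 658.15 K.
T_C = 180 °F → (180 − 32) × 5/9 = 82.22 °C = 355.37 K.
For a reversible engine, η = 1 − T_C/T_H = 1 − 355.37/658.15 = 0.4600.
W = η·Q_H = 0.4600 × 526 = 242 kJ.

W ≈ 242 kJ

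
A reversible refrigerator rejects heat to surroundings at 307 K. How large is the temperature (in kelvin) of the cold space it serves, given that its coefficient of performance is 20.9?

COP_R = T_C/(T_H − T_C) ⇒ T_C = T_H·COP_R/(1 + COP_R) = 307.00 × 20.9/(1 + 20.9) = 293.0 K.

T_C ≈ 293.0 K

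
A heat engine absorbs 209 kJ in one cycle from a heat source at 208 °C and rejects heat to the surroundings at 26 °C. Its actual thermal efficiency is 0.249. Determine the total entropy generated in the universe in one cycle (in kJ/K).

T_H = 208 °C → 208 + 273.15 = 481.15 K.
T_C = 26 °C → 26 + 273.15 = 299.15 K.
W = η·Q_H = 0.249 × 209 = 52.04 kJ, so Q_C = Q_H − W = 157.0 kJ.
The hot reservoir loses entropy Q_H/T_H = 209/481.15 = 0.4344 kJ/K; the cold reservoir gains Q_C/T_C = 157.0/299.15 = 0.5247 kJ/K.
ΔS_univ = −Q_H/T_H + Q_C/T_C = 0.09031 kJ/K (> 0, since η = 0.249 < η_Carnot = 0.378).

ΔS_univ ≈ 0.09031 kJ/K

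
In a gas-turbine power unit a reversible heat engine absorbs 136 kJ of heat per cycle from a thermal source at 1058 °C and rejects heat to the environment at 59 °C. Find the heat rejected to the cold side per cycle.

Q_C ≈ 33.9 kJ

T_H = 1058 °C → 1058 + 273.15 = 1331.15 K.
T_C = 59 °C → 59 + 273.15 = 332.15 K.
Carnot efficiency: η = 1 − T_C/T_H = 1 − 332.15/1331.15 = 0.7505.
For a reversible cycle Q_C/Q_H = T_C/T_H, so Q_C = 136 × 332.15/1331.15 = 33.9 kJ.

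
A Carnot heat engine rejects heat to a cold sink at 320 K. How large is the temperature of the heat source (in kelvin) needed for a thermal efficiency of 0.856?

T_H ≈ 2220 K

From η = 1 − T_C/T_H, solving for T_H gives T_H = T_C/(1 − η) = 320.00/(1 − 0.856) = 2220 K.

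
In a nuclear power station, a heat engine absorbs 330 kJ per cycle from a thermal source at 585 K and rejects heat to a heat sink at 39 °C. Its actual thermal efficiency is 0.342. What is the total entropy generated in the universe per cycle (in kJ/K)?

ΔS_univ ≈ 0.1315 kJ/K

T_C = 39 °C → 39 + 273.15 = 312.15 K.
W = η·Q_H = 0.342 × 330 = 112.9 kJ, so Q_C = Q_H − W = 217.1 kJ.
Reservoir entropy changes: ΔS_H = −Q_H/T_H = −330/585.00 = -0.5641 kJ/K and ΔS_C = +Q_C/T_C = 217.1/312.15 = 0.6956 kJ/K.
ΔS_univ = −Q_H/T_H + Q_C/T_C = 0.1315 kJ/K (> 0, since η = 0.342 < η_Carnot = 0.466).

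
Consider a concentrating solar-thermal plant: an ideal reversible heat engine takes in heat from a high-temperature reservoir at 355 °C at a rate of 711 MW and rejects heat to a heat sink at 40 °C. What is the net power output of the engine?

T_H = 355 °C → 355 + 273.15 = 628.15 K.
T_C = 40 °C → 40 + 273.15 = 313.15 K.
The Carnot efficiency is η = 1 − T_C/T_H = 1 − 313.15/628.15 = 0.5015.
W = η·Q_H = 0.5015 × 711 = 356.5 MW.

Ẇ ≈ 356.5 MW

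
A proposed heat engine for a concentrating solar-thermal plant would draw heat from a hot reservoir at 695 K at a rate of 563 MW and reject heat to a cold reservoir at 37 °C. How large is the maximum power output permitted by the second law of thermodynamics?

T_C = 37 °C → 37 + 273.15 = 310.15 K.
By the Carnot theorem, η_max = 1 − T_C/T_H = 1 − 310.15/695.00 = 0.5537.
W_max = η_max · Q_H = 0.5537 × 563 = 311.8 MW.

Ẇ_max ≈ 311.8 MW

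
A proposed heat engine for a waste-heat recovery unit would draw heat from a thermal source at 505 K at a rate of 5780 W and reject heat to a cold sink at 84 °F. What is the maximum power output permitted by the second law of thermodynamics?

T_C = 84 °F → (84 − 32) × 5/9 = 28.89 °C = 302.04 K.
No engine can exceed the Carnot limit: η_max = 1 − T_C/T_H = 1 − 302.04/505.00 = 0.4019.
W_max = η_max · Q_H = 0.4019 × 5780 = 2323 W.

Ẇ_max ≈ 2323 W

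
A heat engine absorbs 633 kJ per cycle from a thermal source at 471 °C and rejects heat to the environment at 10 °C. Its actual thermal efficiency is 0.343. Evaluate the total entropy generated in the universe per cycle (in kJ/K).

T_H = 471 °C → 471 + 273.15 = 744.15 K.
T_C = 10 °C → 10 + 273.15 = 283.15 K.
W = η·Q_H = 0.343 × 633 = 217.1 kJ, so Q_C = Q_H − W = 415.9 kJ.
Reservoir entropy changes: ΔS_H = −Q_H/T_H = −633/744.15 = -0.8506 kJ/K and ΔS_C = +Q_C/T_C = 415.9/283.15 = 1.469 kJ/K.
ΔS_univ = −Q_H/T_H + Q_C/T_C = 0.618 kJ/K (> 0, since η = 0.343 < η_Carnot = 0.619).

ΔS_univ ≈ 0.618 kJ/K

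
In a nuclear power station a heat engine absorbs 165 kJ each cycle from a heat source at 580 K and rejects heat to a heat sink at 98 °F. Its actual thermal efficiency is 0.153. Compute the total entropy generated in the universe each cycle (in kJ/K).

T_C = 98 °F → (98 − 32) × 5/9 = 36.67 °C = 309.82 K.
W = η·Q_H = 0.153 × 165 = 25.25 kJ, so Q_C = Q_H − W = 139.8 kJ.
Entropy balance on the reservoirs: −Q_H/T_H = -0.2845 kJ/K, +Q_C/T_C = 0.4511 kJ/K.
ΔS_univ = −Q_H/T_H + Q_C/T_C = 0.167 kJ/K (> 0, since η = 0.153 < η_Carnot = 0.466).

ΔS_univ ≈ 0.167 kJ/K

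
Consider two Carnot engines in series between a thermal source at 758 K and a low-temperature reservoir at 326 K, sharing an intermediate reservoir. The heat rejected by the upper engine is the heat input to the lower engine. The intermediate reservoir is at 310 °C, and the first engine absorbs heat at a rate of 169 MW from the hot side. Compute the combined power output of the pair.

Two reversible stages in series are equivalent to a single Carnot engine between T_H and T_C, so η_total = 1 − T_C/T_H = 1 − 326.00/758.00 = 0.5699.
W_total = η_total · Q_H = 0.5699 × 169 = 96.3 MW.

Ẇ_total ≈ 96.3 MW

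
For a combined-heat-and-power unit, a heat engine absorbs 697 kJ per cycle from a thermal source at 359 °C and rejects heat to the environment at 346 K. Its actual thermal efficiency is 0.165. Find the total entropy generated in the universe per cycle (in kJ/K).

T_H = 359 °C → 359 + 273.15 = 632.15 K.
W = η·Q_H = 0.165 × 697 = 115.0 kJ, so Q_C = Q_H − W = 582.0 kJ.
Reservoir entropy changes: ΔS_H = −Q_H/T_H = −697/632.15 = -1.103 kJ/K and ΔS_C = +Q_C/T_C = 582.0/346.00 = 1.682 kJ/K.
ΔS_univ = −Q_H/T_H + Q_C/T_C = 0.579 kJ/K (> 0, since η = 0.165 < η_Carnot = 0.453).

ΔS_univ ≈ 0.579 kJ/K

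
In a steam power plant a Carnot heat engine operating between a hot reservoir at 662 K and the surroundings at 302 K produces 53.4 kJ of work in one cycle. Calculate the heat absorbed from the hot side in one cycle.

Carnot efficiency: η = 1 − T_C/T_H = 1 − 302.00/662.00 = 0.5438.
Q_H = W/η = 53.4/0.5438 = 98.20 kJ.

Q_H ≈ 98.20 kJ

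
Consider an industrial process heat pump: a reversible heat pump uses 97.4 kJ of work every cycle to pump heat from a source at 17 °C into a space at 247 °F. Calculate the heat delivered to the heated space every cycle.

T_H = 247 °F → (247 − 32) × 5/9 = 119.44 °C = 392.59 K.
T_C = 17 °C → 17 + 273.15 = 290.15 K.
The Carnot heat-pump COP is COP_HP = T_H/(T_H − T_C) = 392.59/102.44 = 3.8323.
Q_H = COP_HP · W = 3.8323 × 97.4 = 373.3 kJ.

Q_H ≈ 373.3 kJ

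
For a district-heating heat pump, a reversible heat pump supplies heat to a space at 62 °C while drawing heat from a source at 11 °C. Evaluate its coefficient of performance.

COP_HP ≈ 6.572

T_H = 62 °C → 62 + 273.15 = 335.15 K.
T_C = 11 °C → 11 + 273.15 = 284.15 K.
Reversible heating COP: COP_HP = T_H/(T_H − T_C) = 335.15/(335.15 − 284.15) = 6.572.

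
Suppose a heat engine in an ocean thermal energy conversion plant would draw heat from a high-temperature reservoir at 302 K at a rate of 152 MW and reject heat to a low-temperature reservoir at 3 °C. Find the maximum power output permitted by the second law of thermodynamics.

Ẇ_max ≈ 13.01 MW

T_C = 3 °C → 3 + 273.15 = 276.15 K.
The upper bound on efficiency is η_max = 1 − T_C/T_H = 1 − 276.15/302.00 = 0.0856.
W_max = η_max · Q_H = 0.0856 × 152 = 13.01 MW.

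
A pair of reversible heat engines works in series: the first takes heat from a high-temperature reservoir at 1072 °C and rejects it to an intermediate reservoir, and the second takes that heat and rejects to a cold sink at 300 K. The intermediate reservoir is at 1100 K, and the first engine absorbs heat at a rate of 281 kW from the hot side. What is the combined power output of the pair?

T_H = 1072 °C → 1072 + 273.15 = 1345.15 K.
Two reversible stages in series are equivalent to a single Carnot engine between T_H and T_C, so η_total = 1 − T_C/T_H = 1 − 300.00/1345.15 = 0.7770.
W_total = η_total · Q_H = 0.7770 × 281 = 218 kW.

Ẇ_total ≈ 218 kW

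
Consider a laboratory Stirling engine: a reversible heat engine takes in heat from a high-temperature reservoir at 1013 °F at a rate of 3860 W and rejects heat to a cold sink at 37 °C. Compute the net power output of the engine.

T_H = 1013 °F → (1013 − 32) × 5/9 = 545.00 °C = 818.15 K.
T_C = 37 °C → 37 + 273.15 = 310.15 K.
Since the cycle is reversible, η = 1 − T_C/T_H = 1 − 310.15/818.15 = 0.6209.
W = η·Q_H = 0.6209 × 3860 = 2400 W.

Ẇ ≈ 2400 W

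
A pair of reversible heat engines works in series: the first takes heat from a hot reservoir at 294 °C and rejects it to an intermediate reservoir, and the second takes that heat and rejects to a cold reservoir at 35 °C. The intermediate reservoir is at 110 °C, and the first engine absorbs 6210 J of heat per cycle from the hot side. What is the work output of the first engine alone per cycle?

T_H = 294 °C → 294 + 273.15 = 567.15 K.
T_C = 35 °C → 35 + 273.15 = 308.15 K.
T_m = 110 °C → 110 + 273.15 = 383.15 K.
First-stage efficiency η₁ = 1 − T_m/T_H = 1 − 383.15/567.15 = 0.3244.
W₁ = η₁·Q_H = 0.3244 × 6210 = 2015 J.

W₁ ≈ 2015 J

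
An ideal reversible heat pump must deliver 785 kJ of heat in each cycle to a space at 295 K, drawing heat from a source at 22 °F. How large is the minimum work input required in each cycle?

T_C = 22 °F → (22 − 32) × 5/9 = -5.56 °C = 267.59 K.
For a reversible heat pump, COP_HP = T_H/(T_H − T_C) = 295.00/27.41 = 10.7642.
W = Q_H/COP_HP = 785/10.7642 = 72.9 kJ.

W_in ≈ 72.9 kJ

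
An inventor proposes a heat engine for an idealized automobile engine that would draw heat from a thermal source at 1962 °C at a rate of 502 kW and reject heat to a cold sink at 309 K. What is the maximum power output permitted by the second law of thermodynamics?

T_H = 1962 °C → 1962 + 273.15 = 2235.15 K.
The upper bound on efficiency is η_max = 1 − T_C/T_H = 1 − 309.00/2235.15 = 0.8618.
W_max = η_max · Q_H = 0.8618 × 502 = 433 kW.

Ẇ_max ≈ 433 kW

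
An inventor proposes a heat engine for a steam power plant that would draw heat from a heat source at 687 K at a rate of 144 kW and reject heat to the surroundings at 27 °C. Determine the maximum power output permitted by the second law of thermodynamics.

Ẇ_max ≈ 81.09 kW

T_C = 27 °C → 27 + 273.15 = 300.15 K.
By the Carnot theorem, η_max = 1 − T_C/T_H = 1 − 300.15/687.00 = 0.5631.
W_max = η_max · Q_H = 0.5631 × 144 = 81.09 kW.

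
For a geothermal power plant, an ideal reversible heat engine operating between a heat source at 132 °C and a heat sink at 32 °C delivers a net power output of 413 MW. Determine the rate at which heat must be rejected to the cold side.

Q̇_C ≈ 1260 MW

T_H = 132 °C → 132 + 273.15 = 405.15 K.
T_C = 32 °C → 32 + 273.15 = 305.15 K.
The Carnot efficiency is η = 1 − T_C/T_H = 1 − 305.15/405.15 = 0.2468.
Since Q_C/Q_H = T_C/T_H and Q_H = W/η, Q_C = W·T_C/(T_H − T_C) = 413 × 305.15/100.00 = 1260 MW.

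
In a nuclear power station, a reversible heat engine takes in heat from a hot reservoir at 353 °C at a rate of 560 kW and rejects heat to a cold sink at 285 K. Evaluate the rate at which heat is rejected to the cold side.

Q̇_C ≈ 255 kW

T_H = 353 °C → 353 + 273.15 = 626.15 K.
η_rev = 1 − T_C/T_H = 1 − 285.00/626.15 = 0.5448.
For a reversible cycle Q_C/Q_H = T_C/T_H, so Q_C = 560 × 285.00/626.15 = 255 kW.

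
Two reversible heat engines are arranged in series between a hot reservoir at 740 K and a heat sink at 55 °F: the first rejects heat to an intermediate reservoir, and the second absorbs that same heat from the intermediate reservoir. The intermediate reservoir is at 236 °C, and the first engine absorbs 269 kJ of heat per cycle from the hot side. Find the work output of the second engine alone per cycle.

T_C = 55 °F → (55 − 32) × 5/9 = 12.78 °C = 285.93 K.
T_m = 236 °C → 236 + 273.15 = 509.15 K.
Heat entering the second stage: Q_m = Q_H·(T_m/T_H) = 269 × 509.15/740.00 = 185 kJ.
Second-stage efficiency η₂ = 1 − T_C/T_m = 1 − 285.93/509.15 = 0.4384, so W₂ = η₂·Q_m = 81.1 kJ.

W₂ ≈ 81.1 kJ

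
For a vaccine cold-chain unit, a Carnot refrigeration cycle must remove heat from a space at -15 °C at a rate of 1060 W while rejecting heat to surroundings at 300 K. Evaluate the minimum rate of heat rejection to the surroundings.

T_C = -15 °C → -15 + 273.15 = 258.15 K.
For a reversible cycle Q_H/Q_C = T_H/T_C, so Q_H = Q_C·T_H/T_C = 1060 × 300.00/258.15 = 1232 W.

Q̇_H ≈ 1232 W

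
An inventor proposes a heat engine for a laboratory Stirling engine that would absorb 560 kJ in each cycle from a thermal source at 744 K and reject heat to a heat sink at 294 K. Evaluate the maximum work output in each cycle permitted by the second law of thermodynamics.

No engine can exceed the Carnot limit: η_max = 1 − T_C/T_H = 1 − 294.00/744.00 = 0.6048.
W_max = η_max · Q_H = 0.6048 × 560 = 338.7 kJ.

W_max ≈ 338.7 kJ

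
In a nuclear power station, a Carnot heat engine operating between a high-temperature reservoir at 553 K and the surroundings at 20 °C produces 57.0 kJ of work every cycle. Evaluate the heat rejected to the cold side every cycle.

Q_C ≈ 64.3 kJ

T_C = 20 °C → 20 + 273.15 = 293.15 K.
For a reversible engine, η = 1 − T_C/T_H = 1 − 293.15/553.00 = 0.4699.
Since Q_C/Q_H = T_C/T_H and Q_H = W/η, Q_C = W·T_C/(T_H − T_C) = 57.0 × 293.15/259.85 = 64.3 kJ.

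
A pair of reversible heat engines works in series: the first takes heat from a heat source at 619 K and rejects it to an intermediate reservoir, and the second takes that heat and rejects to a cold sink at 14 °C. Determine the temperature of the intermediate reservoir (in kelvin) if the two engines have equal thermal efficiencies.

T_C = 14 °C → 14 + 273.15 = 287.15 K.
Equal efficiencies require 1 − T_m/T_H = 1 − T_C/T_m, i.e. T_m/T_H = T_C/T_m, so T_m = √(T_H·T_C) = √(619.00 × 287.15) = 421.6 K.

T_m ≈ 421.6 K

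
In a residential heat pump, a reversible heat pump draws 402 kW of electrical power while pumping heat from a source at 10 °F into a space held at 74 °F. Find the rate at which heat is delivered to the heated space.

Q̇_H ≈ 3350 kW

T_H = 74 °F → (74 − 32) × 5/9 = 23.33 °C = 296.48 K.
T_C = 10 °F → (10 − 32) × 5/9 = -12.22 °C = 260.93 K.
For a reversible heat pump, COP_HP = T_H/(T_H − T_C) = 296.48/35.56 = 8.3386.
Q_H = COP_HP · W = 8.3386 × 402 = 3350 kW.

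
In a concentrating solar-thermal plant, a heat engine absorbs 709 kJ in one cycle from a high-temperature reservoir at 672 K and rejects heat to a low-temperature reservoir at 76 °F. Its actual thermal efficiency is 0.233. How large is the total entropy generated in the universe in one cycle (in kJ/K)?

ΔS_univ ≈ 0.7723 kJ/K

T_C = 76 °F → (76 − 32) × 5/9 = 24.44 °C = 297.59 K.
W = η·Q_H = 0.233 × 709 = 165.2 kJ, so Q_C = Q_H − W = 543.8 kJ.
Reservoir entropy changes: ΔS_H = −Q_H/T_H = −709/672.00 = -1.055 kJ/K and ΔS_C = +Q_C/T_C = 543.8/297.59 = 1.827 kJ/K.
ΔS_univ = −Q_H/T_H + Q_C/T_C = 0.7723 kJ/K (> 0, since η = 0.233 < η_Carnot = 0.557).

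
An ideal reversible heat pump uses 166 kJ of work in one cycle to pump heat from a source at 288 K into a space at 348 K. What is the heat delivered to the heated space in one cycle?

The Carnot heat-pump COP is COP_HP = T_H/(T_H − T_C) = 348.00/60.00 = 5.8000.
Q_H = COP_HP · W = 5.8000 × 166 = 963 kJ.

Q_H ≈ 963 kJ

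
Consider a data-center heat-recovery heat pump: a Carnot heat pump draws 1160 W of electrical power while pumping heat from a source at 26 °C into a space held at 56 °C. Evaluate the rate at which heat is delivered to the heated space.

T_H = 56 °C → 56 + 273.15 = 329.15 K.
T_C = 26 °C → 26 + 273.15 = 299.15 K.
COP_HP = T_H/(T_H − T_C) = 329.15/30.00 = 10.9717.
Q_H = COP_HP · W = 10.9717 × 1160 = 12730 W.

Q̇_H ≈ 12730 W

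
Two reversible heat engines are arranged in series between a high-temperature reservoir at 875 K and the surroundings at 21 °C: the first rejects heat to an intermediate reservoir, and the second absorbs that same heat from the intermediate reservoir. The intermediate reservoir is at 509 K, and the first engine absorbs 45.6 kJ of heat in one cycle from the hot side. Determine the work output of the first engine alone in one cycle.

T_C = 21 °C → 21 + 273.15 = 294.15 K.
First-stage efficiency η₁ = 1 − T_m/T_H = 1 − 509.00/875.00 = 0.4183.
W₁ = η₁·Q_H = 0.4183 × 45.6 = 19.1 kJ.

W₁ ≈ 19.1 kJ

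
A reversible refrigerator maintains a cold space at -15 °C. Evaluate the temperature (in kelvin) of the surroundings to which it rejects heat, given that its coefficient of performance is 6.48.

T_C = -15 °C → -15 + 273.15 = 258.15 K.
COP_R = T_C/(T_H − T_C) ⇒ T_H = T_C·(1 + 1/COP_R) = 258.15 × (1 + 1/6.48) = 298 K.

T_H ≈ 298 K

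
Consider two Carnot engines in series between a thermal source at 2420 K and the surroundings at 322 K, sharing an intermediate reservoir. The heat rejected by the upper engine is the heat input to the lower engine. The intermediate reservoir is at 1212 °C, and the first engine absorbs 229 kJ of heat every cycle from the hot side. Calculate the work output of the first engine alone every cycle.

W₁ ≈ 88.5 kJ

T_m = 1212 °C → 1212 + 273.15 = 1485.15 K.
First-stage efficiency η₁ = 1 − T_m/T_H = 1 − 1485.15/2420.00 = 0.3863.
W₁ = η₁·Q_H = 0.3863 × 229 = 88.5 kJ.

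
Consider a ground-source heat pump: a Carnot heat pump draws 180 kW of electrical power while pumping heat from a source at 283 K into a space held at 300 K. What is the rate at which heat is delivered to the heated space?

Reversible heating COP: COP_HP = T_H/(T_H − T_C) = 300.00/17.00 = 17.6471.
Q_H = COP_HP · W = 17.6471 × 180 = 3180 kW.

Q̇_H ≈ 3180 kW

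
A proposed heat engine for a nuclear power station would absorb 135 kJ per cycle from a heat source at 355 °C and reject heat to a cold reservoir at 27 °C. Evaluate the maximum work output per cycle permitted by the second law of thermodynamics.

W_max ≈ 70.49 kJ

T_H = 355 °C → 355 + 273.15 = 628.15 K.
T_C = 27 °C → 27 + 273.15 = 300.15 K.
The upper bound on efficiency is η_max = 1 − T_C/T_H = 1 − 300.15/628.15 = 0.5222.
W_max = η_max · Q_H = 0.5222 × 135 = 70.49 kJ.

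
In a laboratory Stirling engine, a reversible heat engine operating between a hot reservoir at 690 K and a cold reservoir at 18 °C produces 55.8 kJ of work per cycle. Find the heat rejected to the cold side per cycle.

T_C = 18 °C → 18 + 273.15 = 291.15 K.
For a reversible engine, η = 1 − T_C/T_H = 1 − 291.15/690.00 = 0.5780.
Since Q_C/Q_H = T_C/T_H and Q_H = W/η, Q_C = W·T_C/(T_H − T_C) = 55.8 × 291.15/398.85 = 40.7 kJ.

Q_C ≈ 40.7 kJ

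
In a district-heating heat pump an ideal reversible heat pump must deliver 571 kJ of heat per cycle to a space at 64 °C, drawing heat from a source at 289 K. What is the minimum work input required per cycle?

W_in ≈ 81.55 kJ

T_H = 64 °C → 64 + 273.15 = 337.15 K.
Reversible heating COP: COP_HP = T_H/(T_H − T_C) = 337.15/48.15 = 7.0021.
W = Q_H/COP_HP = 571/7.0021 = 81.55 kJ.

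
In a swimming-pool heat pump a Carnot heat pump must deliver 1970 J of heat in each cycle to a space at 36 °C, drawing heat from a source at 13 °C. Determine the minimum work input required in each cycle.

W_in ≈ 147 J

T_H = 36 °C → 36 + 273.15 = 309.15 K.
T_C = 13 °C → 13 + 273.15 = 286.15 K.
For a reversible heat pump, COP_HP = T_H/(T_H − T_C) = 309.15/23.00 = 13.4413.
W = Q_H/COP_HP = 1970/13.4413 = 147 J.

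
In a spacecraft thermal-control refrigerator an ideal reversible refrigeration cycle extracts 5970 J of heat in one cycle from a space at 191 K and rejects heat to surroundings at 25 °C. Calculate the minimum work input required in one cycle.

W_in ≈ 3350 J

T_H = 25 °C → 25 + 273.15 = 298.15 K.
Carnot COP: COP_R = T_C/(T_H − T_C) = 191.00/107.15 = 1.7825.
W = Q_C/COP_R = 5970/1.7825 = 3350 J.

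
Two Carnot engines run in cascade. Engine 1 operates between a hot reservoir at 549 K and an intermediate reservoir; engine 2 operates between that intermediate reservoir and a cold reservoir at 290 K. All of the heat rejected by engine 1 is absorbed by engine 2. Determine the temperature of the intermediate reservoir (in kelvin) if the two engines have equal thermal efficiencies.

Equal efficiencies require 1 − T_m/T_H = 1 − T_C/T_m, i.e. T_m/T_H = T_C/T_m, so T_m = √(T_H·T_C) = √(549.00 × 290.00) = 399 K.

T_m ≈ 399 K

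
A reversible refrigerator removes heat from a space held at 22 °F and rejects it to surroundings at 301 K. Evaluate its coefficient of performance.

T_C = 22 °F → (22 − 32) × 5/9 = -5.56 °C = 267.59 K.
COP_R = T_C/(T_H − T_C) = 267.59/(301.00 − 267.59) = 8.01.

COP_R ≈ 8.01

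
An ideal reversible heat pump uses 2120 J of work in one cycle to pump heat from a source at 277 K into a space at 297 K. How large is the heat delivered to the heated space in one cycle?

Reversible heating COP: COP_HP = T_H/(T_H − T_C) = 297.00/20.00 = 14.8500.
Q_H = COP_HP · W = 14.8500 × 2120 = 31500 J.

Q_H ≈ 31500 J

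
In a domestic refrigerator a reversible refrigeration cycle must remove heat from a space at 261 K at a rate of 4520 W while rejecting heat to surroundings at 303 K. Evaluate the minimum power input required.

The reversible coefficient of performance is COP_R = T_C/(T_H − T_C) = 261.00/42.00 = 6.2143.
W = Q_C/COP_R = 4520/6.2143 = 727 W.

Ẇ_in ≈ 727 W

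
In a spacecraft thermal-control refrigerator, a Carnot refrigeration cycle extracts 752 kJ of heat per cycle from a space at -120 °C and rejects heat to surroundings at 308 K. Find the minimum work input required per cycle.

W_in ≈ 760.3 kJ

T_C = -120 °C → -120 + 273.15 = 153.15 K.
The reversible coefficient of performance is COP_R = T_C/(T_H − T_C) = 153.15/154.85 = 0.9890.
W = Q_C/COP_R = 752/0.9890 = 760.3 kJ.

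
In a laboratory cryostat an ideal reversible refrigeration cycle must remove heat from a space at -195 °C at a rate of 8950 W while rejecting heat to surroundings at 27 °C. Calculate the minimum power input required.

T_H = 27 °C → 27 + 273.15 = 300.15 K.
T_C = -195 °C → -195 + 273.15 = 78.15 K.
For a reversible refrigerator, COP_R = T_C/(T_H − T_C) = 78.15/222.00 = 0.3520.
W = Q_C/COP_R = 8950/0.3520 = 25420 W.

Ẇ_in ≈ 25420 W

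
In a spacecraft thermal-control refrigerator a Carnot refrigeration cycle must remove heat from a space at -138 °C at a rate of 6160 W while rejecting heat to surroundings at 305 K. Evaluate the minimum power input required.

T_C = -138 °C → -138 + 273.15 = 135.15 K.
COP_R = T_C/(T_H − T_C) = 135.15/169.85 = 0.7957.
W = Q_C/COP_R = 6160/0.7957 = 7742 W.

Ẇ_in ≈ 7742 W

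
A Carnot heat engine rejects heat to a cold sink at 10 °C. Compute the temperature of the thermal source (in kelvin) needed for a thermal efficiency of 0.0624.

T_H ≈ 302 K

T_C = 10 °C → 10 + 273.15 = 283.15 K.
From η = 1 − T_C/T_H, solving for T_H gives T_H = T_C/(1 − η) = 283.15/(1 − 0.0624) = 302 K.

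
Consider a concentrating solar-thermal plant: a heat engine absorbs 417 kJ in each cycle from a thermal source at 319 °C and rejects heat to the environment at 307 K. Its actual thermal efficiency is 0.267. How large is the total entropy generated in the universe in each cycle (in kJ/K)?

T_H = 319 °C → 319 + 273.15 = 592.15 K.
W = η·Q_H = 0.267 × 417 = 111.3 kJ, so Q_C = Q_H − W = 305.7 kJ.
Reservoir entropy changes: ΔS_H = −Q_H/T_H = −417/592.15 = -0.7042 kJ/K and ΔS_C = +Q_C/T_C = 305.7/307.00 = 0.9956 kJ/K.
ΔS_univ = −Q_H/T_H + Q_C/T_C = 0.2914 kJ/K (> 0, since η = 0.267 < η_Carnot = 0.482).

ΔS_univ ≈ 0.2914 kJ/K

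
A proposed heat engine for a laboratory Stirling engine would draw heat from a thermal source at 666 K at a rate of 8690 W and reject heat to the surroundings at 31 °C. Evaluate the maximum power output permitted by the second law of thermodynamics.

Ẇ_max ≈ 4720 W

T_C = 31 °C → 31 + 273.15 = 304.15 K.
No engine can exceed the Carnot limit: η_max = 1 − T_C/T_H = 1 − 304.15/666.00 = 0.5433.
W_max = η_max · Q_H = 0.5433 × 8690 = 4720 W.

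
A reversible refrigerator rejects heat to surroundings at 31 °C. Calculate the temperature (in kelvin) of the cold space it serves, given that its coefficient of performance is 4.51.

T_H = 31 °C → 31 + 273.15 = 304.15 K.
COP_R = T_C/(T_H − T_C) ⇒ T_C = T_H·COP_R/(1 + COP_R) = 304.15 × 4.51/(1 + 4.51) = 249 K.

T_C ≈ 249 K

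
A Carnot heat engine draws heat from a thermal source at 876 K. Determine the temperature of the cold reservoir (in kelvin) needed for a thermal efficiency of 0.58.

T_C ≈ 368 K

From η = 1 − T_C/T_H, T_C = T_H·(1 − η) = 876.00 × (1 − 0.58) = 368 K.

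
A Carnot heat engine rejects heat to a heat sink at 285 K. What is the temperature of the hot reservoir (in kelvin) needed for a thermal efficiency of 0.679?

From η = 1 − T_C/T_H, solving for T_H gives T_H = T_C/(1 − η) = 285.00/(1 − 0.679) = 888 K.

T_H ≈ 888 K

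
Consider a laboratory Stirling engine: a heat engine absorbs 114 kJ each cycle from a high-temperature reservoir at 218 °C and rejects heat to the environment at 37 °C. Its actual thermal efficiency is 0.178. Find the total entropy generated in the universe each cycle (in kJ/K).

T_H = 218 °C → 218 + 273.15 = 491.15 K.
T_C = 37 °C → 37 + 273.15 = 310.15 K.
W = η·Q_H = 0.178 × 114 = 20.29 kJ, so Q_C = Q_H − W = 93.71 kJ.
The hot reservoir loses entropy Q_H/T_H = 114/491.15 = 0.2321 kJ/K; the cold reservoir gains Q_C/T_C = 93.71/310.15 = 0.3021 kJ/K.
ΔS_univ = −Q_H/T_H + Q_C/T_C = 0.0700 kJ/K (> 0, since η = 0.178 < η_Carnot = 0.369).

ΔS_univ ≈ 0.0700 kJ/K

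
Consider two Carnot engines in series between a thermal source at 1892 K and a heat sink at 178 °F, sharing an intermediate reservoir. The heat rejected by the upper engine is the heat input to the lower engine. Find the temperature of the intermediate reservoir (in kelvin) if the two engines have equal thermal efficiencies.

T_m ≈ 819 K

T_C = 178 °F → (178 − 32) × 5/9 = 81.11 °C = 354.26 K.
Equal efficiencies require 1 − T_m/T_H = 1 − T_C/T_m, i.e. T_m/T_H = T_C/T_m, so T_m = √(T_H·T_C) = √(1892.00 × 354.26) = 819 K.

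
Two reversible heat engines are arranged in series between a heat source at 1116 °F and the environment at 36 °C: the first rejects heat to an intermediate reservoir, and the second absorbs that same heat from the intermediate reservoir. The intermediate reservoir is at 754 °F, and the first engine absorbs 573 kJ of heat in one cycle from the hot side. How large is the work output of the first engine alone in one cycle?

T_H = 1116 °F → (1116 − 32) × 5/9 = 602.22 °C = 875.37 K.
T_C = 36 °C → 36 + 273.15 = 309.15 K.
T_m = 754 °F → (754 − 32) × 5/9 = 401.11 °C = 674.26 K.
First-stage efficiency η₁ = 1 − T_m/T_H = 1 − 674.26/875.37 = 0.2297.
W₁ = η₁·Q_H = 0.2297 × 573 = 131.6 kJ.

W₁ ≈ 131.6 kJ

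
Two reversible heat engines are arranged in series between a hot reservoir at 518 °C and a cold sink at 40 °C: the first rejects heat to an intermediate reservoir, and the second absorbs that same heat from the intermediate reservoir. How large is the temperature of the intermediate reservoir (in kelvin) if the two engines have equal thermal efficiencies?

T_m ≈ 497.7 K

T_H = 518 °C → 518 + 273.15 = 791.15 K.
T_C = 40 °C → 40 + 273.15 = 313.15 K.
Equal efficiencies require 1 − T_m/T_H = 1 − T_C/T_m, i.e. T_m/T_H = T_C/T_m, so T_m = √(T_H·T_C) = √(791.15 × 313.15) = 497.7 K.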